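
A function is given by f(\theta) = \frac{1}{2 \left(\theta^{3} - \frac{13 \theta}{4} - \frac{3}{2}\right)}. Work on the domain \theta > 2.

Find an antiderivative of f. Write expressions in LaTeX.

The denominator factors as \left(\theta - 2\right) \left(2 \theta + 1\right) \left(2 \theta + 3\right); partial fractions split f into directly integrable pieces: \frac{2}{7 \left(2 \theta + 3\right)} - \frac{2}{5 \left(2 \theta + 1\right)} + \frac{2}{35 \left(\theta - 2\right)}.
Check: d/d\theta[\frac{2 \log{\left(\theta - 2 \right)}}{35} - \frac{\log{\left(\theta + \frac{1}{2} \right)}}{5} + \frac{\log{\left(\theta + \frac{3}{2} \right)}}{7}] = \frac{2}{4 \theta^{3} - 13 \theta - 6}, which equals f(\theta).

An antiderivative is F(\theta) = \frac{2 \log{\left(\theta - 2 \right)}}{35} - \frac{\log{\left(\theta + \frac{1}{2} \right)}}{5} + \frac{\log{\left(\theta + \frac{3}{2} \right)}}{7}.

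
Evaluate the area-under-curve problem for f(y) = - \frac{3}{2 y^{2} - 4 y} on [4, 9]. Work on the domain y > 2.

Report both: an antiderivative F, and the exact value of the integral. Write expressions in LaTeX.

Factor the denominator (2 y \left(y - 2\right)) and decompose: f = - \frac{3}{4 \left(y - 2\right)} + \frac{3}{4 y}; each piece integrates to a log, atan, or power term.
F(y) = - \frac{3 \left(- \log{\left(y \right)} + \log{\left(y - 2 \right)}\right)}{4} is an antiderivative of f.
Check: d/dy[- \frac{3 \left(- \log{\left(y \right)} + \log{\left(y - 2 \right)}\right)}{4}] = - \frac{3}{2 y^{2} - 4 y} = f(y).
F(9) = - \frac{3 \log{\left(7 \right)}}{4} + \frac{3 \log{\left(9 \right)}}{4}; F(4) = - \frac{3 \log{\left(2 \right)}}{4} + \frac{3 \log{\left(4 \right)}}{4}.
Integral = F(9) - F(4) = - \frac{3 \log{\left(7 \right)}}{4} - \frac{3 \log{\left(4 \right)}}{4} + \frac{3 \log{\left(2 \right)}}{4} + \frac{3 \log{\left(9 \right)}}{4}.

Antiderivative: F(y) = - \frac{3 \left(- \log{\left(y \right)} + \log{\left(y - 2 \right)}\right)}{4}; value = - \frac{3 \log{\left(7 \right)}}{4} - \frac{3 \log{\left(4 \right)}}{4} + \frac{3 \log{\left(2 \right)}}{4} + \frac{3 \log{\left(9 \right)}}{4}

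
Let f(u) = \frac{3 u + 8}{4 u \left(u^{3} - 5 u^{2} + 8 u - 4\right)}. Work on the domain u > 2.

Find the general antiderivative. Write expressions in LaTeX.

The denominator factors as 4 u \left(u - 2\right)^{2} \left(u - 1\right); partial fractions split f into directly integrable pieces: \frac{11}{4 \left(u - 1\right)} - \frac{9}{4 \left(u - 2\right)} + \frac{7}{4 \left(u - 2\right)^{2}} - \frac{1}{2 u}.
Check: d/du[\frac{- 2 u \log{\left(u \right)} - 9 u \log{\left(u - 2 \right)} + 11 u \log{\left(u - 1 \right)} + 4 \log{\left(u \right)} + 18 \log{\left(u - 2 \right)} - 22 \log{\left(u - 1 \right)} - 7}{4 \left(u - 2\right)}] = \frac{3 u + 8}{4 u^{4} - 20 u^{3} + 32 u^{2} - 16 u}, which equals f(u).

F(u) = \frac{- 2 u \log{\left(u \right)} - 9 u \log{\left(u - 2 \right)} + 11 u \log{\left(u - 1 \right)} + 4 \log{\left(u \right)} + 18 \log{\left(u - 2 \right)} - 22 \log{\left(u - 1 \right)} - 7}{4 \left(u - 2\right)} + C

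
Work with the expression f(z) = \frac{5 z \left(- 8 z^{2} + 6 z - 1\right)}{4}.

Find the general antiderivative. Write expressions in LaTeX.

The substitution u = - z^{2} + \frac{z}{2} works: f is exactly (dF/du)*(du/dz) for that inner function.
Check: d/dz[- \frac{5 z^{4}}{2} + \frac{5 z^{3}}{2} - \frac{5 z^{2}}{8}] = - 10 z^{3} + \frac{15 z^{2}}{2} - \frac{5 z}{4}, which equals f(z).

F(z) = - \frac{5 z^{4}}{2} + \frac{5 z^{3}}{2} - \frac{5 z^{2}}{8} + C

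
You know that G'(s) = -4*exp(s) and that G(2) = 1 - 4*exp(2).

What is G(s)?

Whatever form G(s) takes, its d/ds must return the stated G'(s).
A general antiderivative is -4*exp(s) + C.
The condition gives C = 1 - 4*exp(2) - (-4*exp(2)) = 1.
So G(s) = 1 - 4*exp(s).
Check: d/ds[1 - 4*exp(s)] = -4*exp(s) = G'(s).

G(s) = 1 - 4*exp(s)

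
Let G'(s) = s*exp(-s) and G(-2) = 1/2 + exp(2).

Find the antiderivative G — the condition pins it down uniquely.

G(s) = (-s - 1)*exp(-s) + 1/2

Recognize the product-rule pattern: G'(s) = u'v + uv' with u = -s - 1, v = exp(-s), so integration by parts undoes it.
A general antiderivative is (-s - 1)*exp(-s) + C.
The condition gives C = 1/2 + exp(2) - (exp(2)) = 1/2.
So G(s) = (-s - 1)*exp(-s) + 1/2.
Check: d/ds[(-s - 1)*exp(-s) + 1/2] = s*exp(-s) = G'(s).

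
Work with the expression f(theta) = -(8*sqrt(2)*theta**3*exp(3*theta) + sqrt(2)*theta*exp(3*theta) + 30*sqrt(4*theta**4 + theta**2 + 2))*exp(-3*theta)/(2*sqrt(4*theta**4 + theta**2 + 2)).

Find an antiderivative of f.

An antiderivative is F(theta) = (-sqrt(2)*sqrt(4*theta**4 + theta**2 + 2)*exp(3*theta) + 10)*exp(-3*theta)/2.

A candidate is checked by its d/dtheta: the result must match f(theta).
Check: d/dtheta[(-sqrt(2)*sqrt(4*theta**4 + theta**2 + 2)*exp(3*theta) + 10)*exp(-3*theta)/2] = (-8*sqrt(2)*theta**3*exp(3*theta) - sqrt(2)*theta*exp(3*theta) - 30*sqrt(4*theta**4 + theta**2 + 2))*exp(-3*theta)/(2*sqrt(4*theta**4 + theta**2 + 2)), which equals f(theta).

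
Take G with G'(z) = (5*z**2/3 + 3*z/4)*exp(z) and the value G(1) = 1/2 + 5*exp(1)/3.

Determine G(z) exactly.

G(z) = (20*z**2*exp(z) - 31*z*exp(z) + 31*exp(z) + 6)/12

G'(z) has the shape u'v + uv' for u = 5*z**2/3 - 31*z/12 + 31/12 and v = exp(z) — it is the derivative of the product u*v.
A general antiderivative is (20*z**2 - 31*z + 31)*exp(z)/12 + C.
The condition gives C = 1/2 + 5*exp(1)/3 - (5*exp(1)/3) = 1/2.
So G(z) = (20*z**2*exp(z) - 31*z*exp(z) + 31*exp(z) + 6)/12.
Check: d/dz[(20*z**2*exp(z) - 31*z*exp(z) + 31*exp(z) + 6)/12] = 5*z**2*exp(z)/3 + 3*z*exp(z)/4, which equals G'(z).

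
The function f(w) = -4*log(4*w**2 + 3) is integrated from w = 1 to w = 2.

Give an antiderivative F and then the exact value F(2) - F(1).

Antiderivative: F(w) = -4*w*log(4*w**2 + 3) + 8*w - 4*sqrt(3)*atan(2*sqrt(3)*w/3); value = -8*log(19) - 4*sqrt(3)*atan(4*sqrt(3)/3) + 4*sqrt(3)*atan(2*sqrt(3)/3) + 4*log(7) + 8

Check any antiderivative F(w) by computing F'(w) and comparing it with f(w).
F(w) = -4*w*log(4*w**2 + 3) + 8*w - 4*sqrt(3)*atan(2*sqrt(3)*w/3) is an antiderivative of f.
Check: d/dw[-4*w*log(4*w**2 + 3) + 8*w - 4*sqrt(3)*atan(2*sqrt(3)*w/3)] = -4*log(4*w**2 + 3) = f(w).
F(2) = -8*log(19) - 4*sqrt(3)*atan(4*sqrt(3)/3) + 16; F(1) = -4*log(7) - 4*sqrt(3)*atan(2*sqrt(3)/3) + 8.
Integral = F(2) - F(1) = -8*log(19) - 4*sqrt(3)*atan(4*sqrt(3)/3) + 4*sqrt(3)*atan(2*sqrt(3)/3) + 4*log(7) + 8.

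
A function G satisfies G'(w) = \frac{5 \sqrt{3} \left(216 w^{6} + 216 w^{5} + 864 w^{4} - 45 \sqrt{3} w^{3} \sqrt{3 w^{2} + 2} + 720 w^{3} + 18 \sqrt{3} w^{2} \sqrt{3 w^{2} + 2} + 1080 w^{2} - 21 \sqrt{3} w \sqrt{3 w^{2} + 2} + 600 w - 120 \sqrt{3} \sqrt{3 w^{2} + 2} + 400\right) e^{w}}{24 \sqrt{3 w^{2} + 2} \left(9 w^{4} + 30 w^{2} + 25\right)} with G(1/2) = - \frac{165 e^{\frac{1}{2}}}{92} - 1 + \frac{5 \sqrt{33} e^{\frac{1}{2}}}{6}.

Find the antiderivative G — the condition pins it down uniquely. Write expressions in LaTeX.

G'(w) has the shape u'v + uv' for u = \frac{5 \left(- \frac{5 w}{4} - \frac{3}{4}\right)}{2 \left(w^{2} + \frac{5}{3}\right)} + 5 \sqrt{w^{2} + \frac{2}{3}} and v = e^{w} — it is the derivative of the product u*v.
A general antiderivative is \frac{5 \left(\frac{- \frac{5 w}{4} - \frac{3}{4}}{w^{2} + \frac{5}{3}} + 2 \sqrt{w^{2} + \frac{2}{3}}\right) e^{w}}{2} + C.
The condition gives C = - \frac{165 e^{\frac{1}{2}}}{92} - 1 + \frac{5 \sqrt{33} e^{\frac{1}{2}}}{6} - (- \frac{165 e^{\frac{1}{2}}}{92} + \frac{5 \sqrt{33} e^{\frac{1}{2}}}{6}) = -1.
So G(w) = \frac{- 72 w^{2} + 5 \left(- 45 w + 8 \sqrt{3} \sqrt{3 w^{2} + 2} \left(3 w^{2} + 5\right) - 27\right) e^{w} - 120}{24 \left(3 w^{2} + 5\right)}.
Check: d/dw[\frac{- 72 w^{2} + 5 \left(- 45 w + 8 \sqrt{3} \sqrt{3 w^{2} + 2} \left(3 w^{2} + 5\right) - 27\right) e^{w} - 120}{24 \left(3 w^{2} + 5\right)}] = \frac{1080 \sqrt{3} w^{6} e^{w} + 1080 \sqrt{3} w^{5} e^{w} + 4320 \sqrt{3} w^{4} e^{w} - 675 w^{3} \sqrt{3 w^{2} + 2} e^{w} + 3600 \sqrt{3} w^{3} e^{w} + 270 w^{2} \sqrt{3 w^{2} + 2} e^{w} + 5400 \sqrt{3} w^{2} e^{w} - 315 w \sqrt{3 w^{2} + 2} e^{w} + 3000 \sqrt{3} w e^{w} - 1800 \sqrt{3 w^{2} + 2} e^{w} + 2000 \sqrt{3} e^{w}}{216 w^{4} \sqrt{3 w^{2} + 2} + 720 w^{2} \sqrt{3 w^{2} + 2} + 600 \sqrt{3 w^{2} + 2}}, which equals G'(w).

G(w) = \frac{- 72 w^{2} + 5 \left(- 45 w + 8 \sqrt{3} \sqrt{3 w^{2} + 2} \left(3 w^{2} + 5\right) - 27\right) e^{w} - 120}{24 \left(3 w^{2} + 5\right)}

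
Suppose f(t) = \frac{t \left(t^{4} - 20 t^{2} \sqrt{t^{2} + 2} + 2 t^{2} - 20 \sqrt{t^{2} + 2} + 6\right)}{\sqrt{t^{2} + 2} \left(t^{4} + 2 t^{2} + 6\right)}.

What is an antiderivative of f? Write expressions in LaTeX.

Any candidate F(t) must reproduce f(t) exactly when differentiated.
Check: d/dt[\sqrt{t^{2} + 2} - 5 \log{\left(\frac{t^{4}}{2} + t^{2} + 3 \right)}] = \frac{t^{5} - 20 t^{3} \sqrt{t^{2} + 2} + 2 t^{3} - 20 t \sqrt{t^{2} + 2} + 6 t}{t^{4} \sqrt{t^{2} + 2} + 2 t^{2} \sqrt{t^{2} + 2} + 6 \sqrt{t^{2} + 2}}, which equals f(t).

An antiderivative is F(t) = \sqrt{t^{2} + 2} - 5 \log{\left(\frac{t^{4}}{2} + t^{2} + 3 \right)}.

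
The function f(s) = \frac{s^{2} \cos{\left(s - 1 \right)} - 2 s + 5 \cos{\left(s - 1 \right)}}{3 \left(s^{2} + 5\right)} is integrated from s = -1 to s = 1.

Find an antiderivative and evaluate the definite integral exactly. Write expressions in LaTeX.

For F(s) to be correct the identity F'(s) - f(s) = 0 must hold.
F(s) = - \frac{\log{\left(s^{2} + 5 \right)}}{3} + \frac{\sin{\left(s - 1 \right)}}{3} is an antiderivative of f.
Check: d/ds[- \frac{\log{\left(s^{2} + 5 \right)}}{3} + \frac{\sin{\left(s - 1 \right)}}{3}] = \frac{s^{2} \cos{\left(s - 1 \right)} - 2 s + 5 \cos{\left(s - 1 \right)}}{3 s^{2} + 15}, which equals f(s).
F(1) = - \frac{\log{\left(6 \right)}}{3}; F(-1) = - \frac{\log{\left(6 \right)}}{3} - \frac{\sin{\left(2 \right)}}{3}.
Integral = F(1) - F(-1) = \frac{\sin{\left(2 \right)}}{3}.

Antiderivative: F(s) = - \frac{\log{\left(s^{2} + 5 \right)}}{3} + \frac{\sin{\left(s - 1 \right)}}{3}; value = \frac{\sin{\left(2 \right)}}{3}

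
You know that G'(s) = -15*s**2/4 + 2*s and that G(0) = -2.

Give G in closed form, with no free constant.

The integrand splits into summands that can be handled one at a time.
A general antiderivative is -5*s**3/4 + s**2 - 1 + C.
The condition gives C = -2 - (-1) = -1.
So G(s) = -5*s**3/4 + s**2 - 2.
Check: d/ds[-5*s**3/4 + s**2 - 2] = -15*s**2/4 + 2*s = G'(s).

G(s) = -5*s**3/4 + s**2 - 2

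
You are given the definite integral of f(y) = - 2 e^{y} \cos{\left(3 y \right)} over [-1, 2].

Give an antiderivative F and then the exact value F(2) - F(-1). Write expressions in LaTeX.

Antiderivative: F(y) = \frac{\left(- 3 \sin{\left(3 y \right)} - \cos{\left(3 y \right)}\right) e^{y}}{5}; value = - \frac{e^{2} \cos{\left(6 \right)}}{5} + \frac{\cos{\left(3 \right)}}{5 e} - \frac{3 \sin{\left(3 \right)}}{5 e} - \frac{3 e^{2} \sin{\left(6 \right)}}{5}

Differentiate the proposed F(y) back; it has to land on f(y) exactly.
F(y) = \frac{\left(- 3 \sin{\left(3 y \right)} - \cos{\left(3 y \right)}\right) e^{y}}{5} is an antiderivative of f.
Check: d/dy[\frac{\left(- 3 \sin{\left(3 y \right)} - \cos{\left(3 y \right)}\right) e^{y}}{5}] = - 2 e^{y} \cos{\left(3 y \right)} = f(y).
F(2) = - \frac{e^{2} \cos{\left(6 \right)}}{5} - \frac{3 e^{2} \sin{\left(6 \right)}}{5}; F(-1) = \frac{3 \sin{\left(3 \right)}}{5 e} - \frac{\cos{\left(3 \right)}}{5 e}.
Integral = F(2) - F(-1) = - \frac{e^{2} \cos{\left(6 \right)}}{5} + \frac{\cos{\left(3 \right)}}{5 e} - \frac{3 \sin{\left(3 \right)}}{5 e} - \frac{3 e^{2} \sin{\left(6 \right)}}{5}.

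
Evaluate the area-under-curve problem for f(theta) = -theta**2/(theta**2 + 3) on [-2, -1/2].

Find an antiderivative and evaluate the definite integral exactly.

Antiderivative: F(theta) = -theta + sqrt(3)*atan(sqrt(3)*theta/3); value = -3/2 - sqrt(3)*atan(sqrt(3)/6) + sqrt(3)*atan(2*sqrt(3)/3)

Check any antiderivative F(theta) by computing F'(theta) and comparing it with f(theta).
F(theta) = -theta + sqrt(3)*atan(sqrt(3)*theta/3) is an antiderivative of f.
Check: d/dtheta[-theta + sqrt(3)*atan(sqrt(3)*theta/3)] = -theta**2/(theta**2 + 3) = f(theta).
F(-1/2) = -sqrt(3)*atan(sqrt(3)/6) + 1/2; F(-2) = -sqrt(3)*atan(2*sqrt(3)/3) + 2.
Integral = F(-1/2) - F(-2) = -3/2 - sqrt(3)*atan(sqrt(3)/6) + sqrt(3)*atan(2*sqrt(3)/3).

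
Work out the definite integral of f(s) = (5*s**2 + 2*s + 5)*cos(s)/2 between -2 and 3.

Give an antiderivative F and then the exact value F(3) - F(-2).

Since d/ds undoes antidifferentiation here, F'(s) = f(s) is required of F(s).
F(s) = 5*s**2*sin(s)/2 + s*sin(s) + 5*s*cos(s) - 5*sin(s)/2 + cos(s) is an antiderivative of f.
Check: d/ds[5*s**2*sin(s)/2 + s*sin(s) + 5*s*cos(s) - 5*sin(s)/2 + cos(s)] = 5*s**2*cos(s)/2 + s*cos(s) + 5*cos(s)/2, which equals f(s).
F(3) = 16*cos(3) + 23*sin(3); F(-2) = -11*sin(2)/2 - 9*cos(2).
Integral = F(3) - F(-2) = 16*cos(3) + 9*cos(2) + 23*sin(3) + 11*sin(2)/2.

Antiderivative: F(s) = 5*s**2*sin(s)/2 + s*sin(s) + 5*s*cos(s) - 5*sin(s)/2 + cos(s); value = 16*cos(3) + 9*cos(2) + 23*sin(3) + 11*sin(2)/2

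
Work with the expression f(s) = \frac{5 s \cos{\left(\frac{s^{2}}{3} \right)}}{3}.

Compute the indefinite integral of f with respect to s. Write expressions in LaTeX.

The substitution u = \frac{s^{2}}{3} works: f is exactly (dF/du)*(du/ds) for that inner function.
Check: d/ds[\frac{5 \sin{\left(\frac{s^{2}}{3} \right)}}{2}] = \frac{5 s \cos{\left(\frac{s^{2}}{3} \right)}}{3} = f(s).

F(s) = \frac{5 \sin{\left(\frac{s^{2}}{3} \right)}}{2} + C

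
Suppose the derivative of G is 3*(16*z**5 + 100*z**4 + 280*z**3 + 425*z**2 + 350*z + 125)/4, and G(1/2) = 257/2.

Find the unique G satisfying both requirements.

The substitution u = -z**2 - 5*z/2 - 5/2 works: G'(z) is exactly (dG/du)*(du/dz) for that inner function.
A general antiderivative is -2*(-z**2 - 5*z/2 - 5/2)**3 + C.
The condition gives C = 257/2 - (128) = 1/2.
So G(z) = 2*z**6 + 15*z**5 + 105*z**4/2 + 425*z**3/4 + 525*z**2/4 + 375*z/4 + 127/4.
Check: d/dz[2*z**6 + 15*z**5 + 105*z**4/2 + 425*z**3/4 + 525*z**2/4 + 375*z/4 + 127/4] = 12*z**5 + 75*z**4 + 210*z**3 + 1275*z**2/4 + 525*z/2 + 375/4, which equals G'(z).

G(z) = 2*z**6 + 15*z**5 + 105*z**4/2 + 425*z**3/4 + 525*z**2/4 + 375*z/4 + 127/4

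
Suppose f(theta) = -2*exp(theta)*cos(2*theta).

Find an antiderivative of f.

Whatever form F(theta) takes, F'(theta) = f(theta) is non-negotiable.
Check: d/dtheta[-2*(2*sin(2*theta) + cos(2*theta))*exp(theta)/5] = -2*exp(theta)*cos(2*theta) = f(theta).

An antiderivative is F(theta) = -2*(2*sin(2*theta) + cos(2*theta))*exp(theta)/5.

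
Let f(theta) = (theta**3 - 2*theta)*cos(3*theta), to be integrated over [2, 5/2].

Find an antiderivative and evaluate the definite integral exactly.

Antiderivative: F(theta) = (9*theta**3*sin(3*theta) + 9*theta**2*cos(3*theta) - 24*theta*sin(3*theta) - 8*cos(3*theta))/27; value = -28*cos(6)/27 - 8*sin(6)/9 + 193*cos(15/2)/108 + 215*sin(15/2)/72

Since d/dtheta undoes antidifferentiation here, F'(theta) = f(theta) is required of F(theta).
F(theta) = (9*theta**3*sin(3*theta) + 9*theta**2*cos(3*theta) - 24*theta*sin(3*theta) - 8*cos(3*theta))/27 is an antiderivative of f.
Check: d/dtheta[(9*theta**3*sin(3*theta) + 9*theta**2*cos(3*theta) - 24*theta*sin(3*theta) - 8*cos(3*theta))/27] = theta**3*cos(3*theta) - 2*theta*cos(3*theta), which equals f(theta).
F(5/2) = 193*cos(15/2)/108 + 215*sin(15/2)/72; F(2) = 8*sin(6)/9 + 28*cos(6)/27.
Integral = F(5/2) - F(2) = -28*cos(6)/27 - 8*sin(6)/9 + 193*cos(15/2)/108 + 215*sin(15/2)/72.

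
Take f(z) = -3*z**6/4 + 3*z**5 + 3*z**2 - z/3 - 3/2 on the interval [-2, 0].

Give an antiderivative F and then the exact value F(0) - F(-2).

Antiderivative: F(z) = z*(-9*z**6 + 42*z**5 + 84*z**2 - 14*z - 126)/84; value = -841/21

The integrand splits into summands that can be handled one at a time.
F(z) = z*(-9*z**6 + 42*z**5 + 84*z**2 - 14*z - 126)/84 is an antiderivative of f.
Check: d/dz[z*(-9*z**6 + 42*z**5 + 84*z**2 - 14*z - 126)/84] = -3*z**6/4 + 3*z**5 + 3*z**2 - z/3 - 3/2 = f(z).
F(0) = 0; F(-2) = 841/21.
Integral = F(0) - F(-2) = -841/21.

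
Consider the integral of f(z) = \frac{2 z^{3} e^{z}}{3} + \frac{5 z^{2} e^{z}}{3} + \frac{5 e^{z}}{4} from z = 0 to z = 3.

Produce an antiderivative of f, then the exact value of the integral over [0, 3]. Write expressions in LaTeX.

Recognize the product-rule pattern: f = u'v + uv' with u = \frac{2 z^{3}}{3} - \frac{z^{2}}{3} + \frac{2 z}{3} + \frac{7}{12}, v = e^{z}, so integration by parts undoes it.
F(z) = \frac{\left(8 z^{3} - 4 z^{2} + 8 z + 7\right) e^{z}}{12} is an antiderivative of f.
Check: d/dz[\frac{\left(8 z^{3} - 4 z^{2} + 8 z + 7\right) e^{z}}{12}] = \frac{2 z^{3} e^{z}}{3} + \frac{5 z^{2} e^{z}}{3} + \frac{5 e^{z}}{4} = f(z).
F(3) = \frac{211 e^{3}}{12}; F(0) = \frac{7}{12}.
Integral = F(3) - F(0) = - \frac{7}{12} + \frac{211 e^{3}}{12}.

Antiderivative: F(z) = \frac{\left(8 z^{3} - 4 z^{2} + 8 z + 7\right) e^{z}}{12}; value = - \frac{7}{12} + \frac{211 e^{3}}{12}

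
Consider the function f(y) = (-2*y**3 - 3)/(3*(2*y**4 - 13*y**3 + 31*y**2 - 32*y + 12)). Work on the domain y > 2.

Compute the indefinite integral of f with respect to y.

Factor the denominator (3*(y - 2)**2*(y - 1)*(2*y - 3)) and decompose: f = -26/(2*y - 3) + 5/(3*(y - 1)) + 11/(y - 2) - 19/(3*(y - 2)**2); each piece integrates to a log, atan, or power term.
Check: d/dy[(33*y*log(y - 2) - 39*y*log(y - 3/2) + 5*y*log(y - 1) - 66*log(y - 2) + 78*log(y - 3/2) - 10*log(y - 1) + 19)/(3*y - 6)] = (-2*y**3 - 3)/(6*y**4 - 39*y**3 + 93*y**2 - 96*y + 36), which equals f(y).

F(y) = (33*y*log(y - 2) - 39*y*log(y - 3/2) + 5*y*log(y - 1) - 66*log(y - 2) + 78*log(y - 3/2) - 10*log(y - 1) + 19)/(3*y - 6) + C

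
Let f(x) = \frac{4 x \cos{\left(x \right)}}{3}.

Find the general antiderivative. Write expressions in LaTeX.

Any candidate F(x) must reproduce f(x) exactly when differentiated.
Check: d/dx[\frac{4 x \sin{\left(x \right)}}{3} + \frac{4 \cos{\left(x \right)}}{3}] = \frac{4 x \cos{\left(x \right)}}{3} = f(x).

F(x) = \frac{4 x \sin{\left(x \right)}}{3} + \frac{4 \cos{\left(x \right)}}{3} + C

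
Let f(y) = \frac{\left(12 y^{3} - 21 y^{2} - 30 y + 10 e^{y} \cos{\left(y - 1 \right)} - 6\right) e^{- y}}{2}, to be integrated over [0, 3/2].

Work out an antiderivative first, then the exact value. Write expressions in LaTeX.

Check any antiderivative F(y) by computing F'(y) and comparing it with f(y).
F(y) = - \frac{\left(12 y^{3} + 15 y^{2} - 10 e^{y} \sin{\left(y - 1 \right)} - 6\right) e^{- y}}{2} is an antiderivative of f.
Check: d/dy[- \frac{\left(12 y^{3} + 15 y^{2} - 10 e^{y} \sin{\left(y - 1 \right)} - 6\right) e^{- y}}{2}] = \frac{\left(12 y^{3} - 21 y^{2} - 30 y + 10 e^{y} \cos{\left(y - 1 \right)} - 6\right) e^{- y}}{2} = f(y).
F(3/2) = - \frac{273}{8 e^{\frac{3}{2}}} + 5 \sin{\left(\frac{1}{2} \right)}; F(0) = 3 - 5 \sin{\left(1 \right)}.
Integral = F(3/2) - F(0) = - \frac{273}{8 e^{\frac{3}{2}}} - 3 + 5 \sin{\left(\frac{1}{2} \right)} + 5 \sin{\left(1 \right)}.

Antiderivative: F(y) = - \frac{\left(12 y^{3} + 15 y^{2} - 10 e^{y} \sin{\left(y - 1 \right)} - 6\right) e^{- y}}{2}; value = - \frac{273}{8 e^{\frac{3}{2}}} - 3 + 5 \sin{\left(\frac{1}{2} \right)} + 5 \sin{\left(1 \right)}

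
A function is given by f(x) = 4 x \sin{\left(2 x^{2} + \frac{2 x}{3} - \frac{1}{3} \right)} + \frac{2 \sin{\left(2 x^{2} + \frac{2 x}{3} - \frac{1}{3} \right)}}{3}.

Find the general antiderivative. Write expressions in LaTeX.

The substitution u = 2 x^{2} + \frac{2 x}{3} - \frac{1}{3} works: f is exactly (dF/du)*(du/dx) for that inner function.
Check: d/dx[- \cos{\left(2 x^{2} + \frac{2 x}{3} - \frac{1}{3} \right)}] = 4 x \sin{\left(2 x^{2} + \frac{2 x}{3} - \frac{1}{3} \right)} + \frac{2 \sin{\left(2 x^{2} + \frac{2 x}{3} - \frac{1}{3} \right)}}{3} = f(x).

F(x) = - \cos{\left(2 x^{2} + \frac{2 x}{3} - \frac{1}{3} \right)} + C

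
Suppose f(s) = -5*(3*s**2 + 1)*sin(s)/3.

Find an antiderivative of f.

A first test for any F(s): its s-derivative must equal f(s) identically.
Check: d/ds[5*s**2*cos(s) - 10*s*sin(s) - 25*cos(s)/3] = -5*s**2*sin(s) - 5*sin(s)/3, which equals f(s).

An antiderivative is F(s) = 5*s**2*cos(s) - 10*s*sin(s) - 25*cos(s)/3.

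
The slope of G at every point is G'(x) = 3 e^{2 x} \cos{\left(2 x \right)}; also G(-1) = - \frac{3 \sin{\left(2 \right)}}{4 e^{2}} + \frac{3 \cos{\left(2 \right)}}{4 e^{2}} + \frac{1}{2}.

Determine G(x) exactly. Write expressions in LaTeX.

G(x) = \frac{3 e^{2 x} \sin{\left(2 x \right)}}{4} + \frac{3 e^{2 x} \cos{\left(2 x \right)}}{4} + \frac{1}{2}

Any candidate G(x) must reproduce the stated G'(x) exactly.
A general antiderivative is \frac{3 e^{2 x} \sin{\left(2 x \right)}}{4} + \frac{3 e^{2 x} \cos{\left(2 x \right)}}{4} + C.
The condition gives C = - \frac{3 \sin{\left(2 \right)}}{4 e^{2}} + \frac{3 \cos{\left(2 \right)}}{4 e^{2}} + \frac{1}{2} - (- \frac{3 \sin{\left(2 \right)}}{4 e^{2}} + \frac{3 \cos{\left(2 \right)}}{4 e^{2}}) = \frac{1}{2}.
So G(x) = \frac{3 e^{2 x} \sin{\left(2 x \right)}}{4} + \frac{3 e^{2 x} \cos{\left(2 x \right)}}{4} + \frac{1}{2}.
Check: d/dx[\frac{3 e^{2 x} \sin{\left(2 x \right)}}{4} + \frac{3 e^{2 x} \cos{\left(2 x \right)}}{4} + \frac{1}{2}] = 3 e^{2 x} \cos{\left(2 x \right)} = G'(x).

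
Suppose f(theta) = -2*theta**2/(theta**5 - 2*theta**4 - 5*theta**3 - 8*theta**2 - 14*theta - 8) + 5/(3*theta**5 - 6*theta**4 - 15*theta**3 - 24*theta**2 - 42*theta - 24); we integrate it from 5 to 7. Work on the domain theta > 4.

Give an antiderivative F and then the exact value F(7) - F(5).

Antiderivative: F(theta) = (-182*(theta + 1)*log(theta - 4) - 668*(theta + 1)*log(theta + 1) + 425*(theta + 1)*log(theta**2 + 2) - 60)/(2700*(theta + 1)); value = -17*log(27)/108 - 167*log(8)/675 - 91*log(3)/1350 + 1/1080 + 167*log(6)/675 + 17*log(51)/108

The denominator factors as 3*(theta - 4)*(theta + 1)**2*(theta**2 + 2); partial fractions split f into directly integrable pieces: 17*theta/(54*(theta**2 + 2)) - 167/(675*(theta + 1)) + 1/(45*(theta + 1)**2) - 91/(1350*(theta - 4)).
F(theta) = (-182*(theta + 1)*log(theta - 4) - 668*(theta + 1)*log(theta + 1) + 425*(theta + 1)*log(theta**2 + 2) - 60)/(2700*(theta + 1)) is an antiderivative of f.
Check: d/dtheta[(-182*(theta + 1)*log(theta - 4) - 668*(theta + 1)*log(theta + 1) + 425*(theta + 1)*log(theta**2 + 2) - 60)/(2700*(theta + 1))] = (5 - 6*theta**2)/(3*theta**5 - 6*theta**4 - 15*theta**3 - 24*theta**2 - 42*theta - 24), which equals f(theta).
F(7) = -167*log(8)/675 - 91*log(3)/1350 - 1/360 + 17*log(51)/108; F(5) = -167*log(6)/675 - 1/270 + 17*log(27)/108.
Integral = F(7) - F(5) = -17*log(27)/108 - 167*log(8)/675 - 91*log(3)/1350 + 1/1080 + 167*log(6)/675 + 17*log(51)/108.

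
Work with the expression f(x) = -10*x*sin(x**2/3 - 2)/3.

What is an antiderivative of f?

An antiderivative is F(x) = 5*cos(x**2/3 - 2).

The substitution u = x**2/3 - 2 works: f is exactly (dF/du)*(du/dx) for that inner function.
Check: d/dx[5*cos(x**2/3 - 2)] = -10*x*sin(x**2/3 - 2)/3 = f(x).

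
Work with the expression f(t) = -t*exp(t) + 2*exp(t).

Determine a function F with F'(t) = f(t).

An antiderivative is F(t) = (3 - t)*exp(t).

f has the shape u'v + uv' for u = 3 - t and v = exp(t) — it is the derivative of the product u*v.
Check: d/dt[(3 - t)*exp(t)] = -t*exp(t) + 2*exp(t) = f(t).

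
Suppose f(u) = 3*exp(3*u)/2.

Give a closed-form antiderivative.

Whatever form F(u) takes, F'(u) = f(u) is non-negotiable.
Check: d/du[exp(3*u)/2] = 3*exp(3*u)/2 = f(u).

An antiderivative is F(u) = exp(3*u)/2.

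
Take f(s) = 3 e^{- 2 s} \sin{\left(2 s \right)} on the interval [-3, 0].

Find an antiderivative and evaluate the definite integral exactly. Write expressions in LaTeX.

An antiderivative F(s) passes only if d/ds[F] lands on f(s) exactly.
F(s) = - \frac{3 e^{- 2 s} \sin{\left(2 s \right)}}{4} - \frac{3 e^{- 2 s} \cos{\left(2 s \right)}}{4} is an antiderivative of f.
Check: d/ds[- \frac{3 e^{- 2 s} \sin{\left(2 s \right)}}{4} - \frac{3 e^{- 2 s} \cos{\left(2 s \right)}}{4}] = 3 e^{- 2 s} \sin{\left(2 s \right)} = f(s).
F(0) = - \frac{3}{4}; F(-3) = - \frac{3 e^{6} \cos{\left(6 \right)}}{4} + \frac{3 e^{6} \sin{\left(6 \right)}}{4}.
Integral = F(0) - F(-3) = - \frac{3}{4} - \frac{3 e^{6} \sin{\left(6 \right)}}{4} + \frac{3 e^{6} \cos{\left(6 \right)}}{4}.

Antiderivative: F(s) = - \frac{3 e^{- 2 s} \sin{\left(2 s \right)}}{4} - \frac{3 e^{- 2 s} \cos{\left(2 s \right)}}{4}; value = - \frac{3}{4} - \frac{3 e^{6} \sin{\left(6 \right)}}{4} + \frac{3 e^{6} \cos{\left(6 \right)}}{4}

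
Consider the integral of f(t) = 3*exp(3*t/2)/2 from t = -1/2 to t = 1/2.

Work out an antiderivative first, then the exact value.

Check any antiderivative F(t) by computing F'(t) and comparing it with f(t).
F(t) = exp(3*t/2) is an antiderivative of f.
Check: d/dt[exp(3*t/2)] = 3*exp(3*t/2)/2 = f(t).
F(1/2) = exp(3/4); F(-1/2) = exp(-3/4).
Integral = F(1/2) - F(-1/2) = -exp(-3/4) + exp(3/4).

Antiderivative: F(t) = exp(3*t/2); value = -exp(-3/4) + exp(3/4)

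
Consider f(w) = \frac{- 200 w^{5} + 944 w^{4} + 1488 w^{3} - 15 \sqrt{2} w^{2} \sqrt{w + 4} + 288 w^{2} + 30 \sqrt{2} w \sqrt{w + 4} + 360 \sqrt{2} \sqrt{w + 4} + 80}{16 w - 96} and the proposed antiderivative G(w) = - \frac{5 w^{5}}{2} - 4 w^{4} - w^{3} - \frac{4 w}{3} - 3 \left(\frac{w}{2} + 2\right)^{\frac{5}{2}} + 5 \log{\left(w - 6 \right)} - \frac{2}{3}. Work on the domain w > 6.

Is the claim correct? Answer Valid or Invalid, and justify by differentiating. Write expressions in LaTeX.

d/dw[G] = \frac{- 300 \sqrt{2} w^{5} + 1416 \sqrt{2} w^{4} + 2232 \sqrt{2} w^{3} - 45 w^{2} \sqrt{w + 4} + 432 \sqrt{2} w^{2} + 90 w \sqrt{w + 4} - 32 \sqrt{2} w + 1080 \sqrt{w + 4} + 312 \sqrt{2}}{24 \sqrt{2} w - 144 \sqrt{2}}
d/dw[G] - f(w) = - \frac{4}{3} != 0.

Invalid: d/dw[G] - f = - \frac{4}{3}, which is not 0.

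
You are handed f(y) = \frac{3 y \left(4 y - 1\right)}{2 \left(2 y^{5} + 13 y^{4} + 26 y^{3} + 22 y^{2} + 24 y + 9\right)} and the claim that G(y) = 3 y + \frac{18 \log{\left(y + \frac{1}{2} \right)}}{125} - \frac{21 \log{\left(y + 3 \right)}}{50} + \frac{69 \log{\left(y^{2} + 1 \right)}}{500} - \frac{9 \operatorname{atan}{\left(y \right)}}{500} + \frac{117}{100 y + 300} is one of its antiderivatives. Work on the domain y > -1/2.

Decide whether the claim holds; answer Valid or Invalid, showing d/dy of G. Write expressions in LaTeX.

Invalid: d/dy[G] - f = 3, which is not 0.

d/dy[G] = \frac{12 y^{5} + 78 y^{4} + 156 y^{3} + 144 y^{2} + 141 y + 54}{4 y^{5} + 26 y^{4} + 52 y^{3} + 44 y^{2} + 48 y + 18}
d/dy[G] - f(y) = 3 != 0.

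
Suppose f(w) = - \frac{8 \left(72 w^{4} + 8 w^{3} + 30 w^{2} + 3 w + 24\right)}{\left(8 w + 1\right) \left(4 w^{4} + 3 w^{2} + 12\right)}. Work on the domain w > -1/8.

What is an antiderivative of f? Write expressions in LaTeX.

An antiderivative is F(w) = - 2 \log{\left(4 w + \frac{1}{2} \right)} - 4 \log{\left(\frac{2 w^{4}}{3} + \frac{w^{2}}{2} + 2 \right)}.

Whatever form F(w) takes, F'(w) = f(w) is non-negotiable.
Check: d/dw[- 2 \log{\left(4 w + \frac{1}{2} \right)} - 4 \log{\left(\frac{2 w^{4}}{3} + \frac{w^{2}}{2} + 2 \right)}] = \frac{- 576 w^{4} - 64 w^{3} - 240 w^{2} - 24 w - 192}{32 w^{5} + 4 w^{4} + 24 w^{3} + 3 w^{2} + 96 w + 12}, which equals f(w).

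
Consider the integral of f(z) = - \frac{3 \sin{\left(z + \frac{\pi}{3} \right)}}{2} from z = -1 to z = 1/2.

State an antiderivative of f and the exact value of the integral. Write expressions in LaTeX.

Antiderivative: F(z) = \frac{3 \cos{\left(z + \frac{\pi}{3} \right)}}{2}; value = - \frac{3 \sin{\left(\frac{\pi}{6} + 1 \right)}}{2} + \frac{3 \cos{\left(\frac{1}{2} + \frac{\pi}{3} \right)}}{2}

Check any antiderivative F(z) by computing F'(z) and comparing it with f(z).
F(z) = \frac{3 \cos{\left(z + \frac{\pi}{3} \right)}}{2} is an antiderivative of f.
Check: d/dz[\frac{3 \cos{\left(z + \frac{\pi}{3} \right)}}{2}] = - \frac{3 \sin{\left(z + \frac{\pi}{3} \right)}}{2} = f(z).
F(1/2) = \frac{3 \cos{\left(\frac{1}{2} + \frac{\pi}{3} \right)}}{2}; F(-1) = \frac{3 \sin{\left(\frac{\pi}{6} + 1 \right)}}{2}.
Integral = F(1/2) - F(-1) = - \frac{3 \sin{\left(\frac{\pi}{6} + 1 \right)}}{2} + \frac{3 \cos{\left(\frac{1}{2} + \frac{\pi}{3} \right)}}{2}.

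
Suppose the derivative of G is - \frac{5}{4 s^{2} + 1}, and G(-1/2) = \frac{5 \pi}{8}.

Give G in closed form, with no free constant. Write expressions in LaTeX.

G(s) = - \frac{5 \operatorname{atan}{\left(2 s \right)}}{2}

The proposed G(s) is checked by its d/ds: the result must match the given G'(s).
A general antiderivative is - \frac{5 \operatorname{atan}{\left(2 s \right)}}{2} + C.
The condition gives C = \frac{5 \pi}{8} - (\frac{5 \pi}{8}) = 0.
So G(s) = - \frac{5 \operatorname{atan}{\left(2 s \right)}}{2}.
Check: d/ds[- \frac{5 \operatorname{atan}{\left(2 s \right)}}{2}] = - \frac{5}{4 s^{2} + 1} = G'(s).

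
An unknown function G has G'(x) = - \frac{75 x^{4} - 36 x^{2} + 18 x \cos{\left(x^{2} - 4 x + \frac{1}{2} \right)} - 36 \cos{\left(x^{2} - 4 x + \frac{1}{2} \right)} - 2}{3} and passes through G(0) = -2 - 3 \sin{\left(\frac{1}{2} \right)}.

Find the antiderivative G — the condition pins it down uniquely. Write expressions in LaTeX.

Any candidate G(x) must reproduce the stated G'(x) exactly.
A general antiderivative is - 5 x^{5} + 4 x^{3} + \frac{2 x}{3} - 3 \sin{\left(x^{2} - 4 x + \frac{1}{2} \right)} - 2 + C.
The condition gives C = -2 - 3 \sin{\left(\frac{1}{2} \right)} - (-2 - 3 \sin{\left(\frac{1}{2} \right)}) = 0.
So G(x) = - 5 x^{5} + 4 x^{3} + \frac{2 x}{3} - 3 \sin{\left(x^{2} - 4 x + \frac{1}{2} \right)} - 2.
Check: d/dx[- 5 x^{5} + 4 x^{3} + \frac{2 x}{3} - 3 \sin{\left(x^{2} - 4 x + \frac{1}{2} \right)} - 2] = - 25 x^{4} + 12 x^{2} - 6 x \cos{\left(x^{2} - 4 x + \frac{1}{2} \right)} + 12 \cos{\left(x^{2} - 4 x + \frac{1}{2} \right)} + \frac{2}{3}, which equals G'(x).

G(x) = - 5 x^{5} + 4 x^{3} + \frac{2 x}{3} - 3 \sin{\left(x^{2} - 4 x + \frac{1}{2} \right)} - 2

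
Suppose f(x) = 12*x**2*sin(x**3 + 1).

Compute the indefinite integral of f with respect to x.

F(x) = -4*cos(x**3 + 1) + C

The substitution u = x**3 + 1 works: f is exactly (dF/du)*(du/dx) for that inner function.
Check: d/dx[-4*cos(x**3 + 1)] = 12*x**2*sin(x**3 + 1) = f(x).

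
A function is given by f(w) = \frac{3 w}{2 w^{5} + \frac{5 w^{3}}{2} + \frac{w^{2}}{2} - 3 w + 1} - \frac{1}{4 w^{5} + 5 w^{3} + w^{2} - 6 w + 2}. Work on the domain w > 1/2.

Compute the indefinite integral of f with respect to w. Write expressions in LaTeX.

Factor the denominator (\left(w + 1\right) \left(2 w - 1\right)^{2} \left(w^{2} + 2\right)) and decompose: f = - \frac{5 w + 133}{243 \left(w^{2} + 2\right)} + \frac{136}{243 \left(2 w - 1\right)} + \frac{16}{27 \left(2 w - 1\right)^{2}} - \frac{7}{27 \left(w + 1\right)}; each piece integrates to a log, atan, or power term.
Check: d/dw[- \frac{- 272 w \log{\left(w - \frac{1}{2} \right)} + 252 w \log{\left(w + 1 \right)} + 10 w \log{\left(w^{2} + 2 \right)} + 266 \sqrt{2} w \operatorname{atan}{\left(\frac{\sqrt{2} w}{2} \right)} + 136 \log{\left(w - \frac{1}{2} \right)} - 126 \log{\left(w + 1 \right)} - 5 \log{\left(w^{2} + 2 \right)} - 133 \sqrt{2} \operatorname{atan}{\left(\frac{\sqrt{2} w}{2} \right)} + 144}{486 \left(2 w - 1\right)}] = \frac{6 w - 1}{4 w^{5} + 5 w^{3} + w^{2} - 6 w + 2}, which equals f(w).

F(w) = - \frac{- 272 w \log{\left(w - \frac{1}{2} \right)} + 252 w \log{\left(w + 1 \right)} + 10 w \log{\left(w^{2} + 2 \right)} + 266 \sqrt{2} w \operatorname{atan}{\left(\frac{\sqrt{2} w}{2} \right)} + 136 \log{\left(w - \frac{1}{2} \right)} - 126 \log{\left(w + 1 \right)} - 5 \log{\left(w^{2} + 2 \right)} - 133 \sqrt{2} \operatorname{atan}{\left(\frac{\sqrt{2} w}{2} \right)} + 144}{486 \left(2 w - 1\right)} + C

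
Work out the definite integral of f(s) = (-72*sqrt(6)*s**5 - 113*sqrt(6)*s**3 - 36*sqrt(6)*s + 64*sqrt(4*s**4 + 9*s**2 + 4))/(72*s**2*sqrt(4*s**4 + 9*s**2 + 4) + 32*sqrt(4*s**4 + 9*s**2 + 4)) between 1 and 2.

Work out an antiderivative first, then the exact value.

Antiderivative: F(s) = -sqrt(6)*sqrt(4*s**4 + 9*s**2 + 4)/8 + 4*atan(3*s/2)/3; value = -sqrt(39)/2 - 4*atan(3/2)/3 + sqrt(102)/8 + 4*atan(3)/3

Whatever form F(s) takes, F'(s) = f(s) is non-negotiable.
F(s) = -sqrt(6)*sqrt(4*s**4 + 9*s**2 + 4)/8 + 4*atan(3*s/2)/3 is an antiderivative of f.
Check: d/ds[-sqrt(6)*sqrt(4*s**4 + 9*s**2 + 4)/8 + 4*atan(3*s/2)/3] = (-72*sqrt(6)*s**5 - 113*sqrt(6)*s**3 - 36*sqrt(6)*s + 64*sqrt(4*s**4 + 9*s**2 + 4))/(72*s**2*sqrt(4*s**4 + 9*s**2 + 4) + 32*sqrt(4*s**4 + 9*s**2 + 4)) = f(s).
F(2) = -sqrt(39)/2 + 4*atan(3)/3; F(1) = -sqrt(102)/8 + 4*atan(3/2)/3.
Integral = F(2) - F(1) = -sqrt(39)/2 - 4*atan(3/2)/3 + sqrt(102)/8 + 4*atan(3)/3.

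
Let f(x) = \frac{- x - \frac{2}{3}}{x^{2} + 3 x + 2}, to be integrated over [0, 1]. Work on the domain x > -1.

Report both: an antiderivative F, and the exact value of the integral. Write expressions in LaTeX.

The denominator factors as 3 \left(x + 1\right) \left(x + 2\right); partial fractions split f into directly integrable pieces: - \frac{4}{3 \left(x + 2\right)} + \frac{1}{3 \left(x + 1\right)}.
F(x) = \frac{\log{\left(x + 1 \right)}}{3} - \frac{4 \log{\left(x + 2 \right)}}{3} is an antiderivative of f.
Check: d/dx[\frac{\log{\left(x + 1 \right)}}{3} - \frac{4 \log{\left(x + 2 \right)}}{3}] = \frac{- 3 x - 2}{3 x^{2} + 9 x + 6}, which equals f(x).
F(1) = - \frac{4 \log{\left(3 \right)}}{3} + \frac{\log{\left(2 \right)}}{3}; F(0) = - \frac{4 \log{\left(2 \right)}}{3}.
Integral = F(1) - F(0) = - \frac{4 \log{\left(3 \right)}}{3} + \frac{5 \log{\left(2 \right)}}{3}.

Antiderivative: F(x) = \frac{\log{\left(x + 1 \right)}}{3} - \frac{4 \log{\left(x + 2 \right)}}{3}; value = - \frac{4 \log{\left(3 \right)}}{3} + \frac{5 \log{\left(2 \right)}}{3}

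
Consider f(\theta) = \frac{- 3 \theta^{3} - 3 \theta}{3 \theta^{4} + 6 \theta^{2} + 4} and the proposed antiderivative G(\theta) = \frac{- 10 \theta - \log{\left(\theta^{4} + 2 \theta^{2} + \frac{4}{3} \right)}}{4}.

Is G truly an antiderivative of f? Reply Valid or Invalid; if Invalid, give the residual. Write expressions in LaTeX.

d/d\theta[G] = \frac{- 15 \theta^{4} - 6 \theta^{3} - 30 \theta^{2} - 6 \theta - 20}{6 \theta^{4} + 12 \theta^{2} + 8}
d/d\theta[G] - f(\theta) = - \frac{5}{2} != 0.

Invalid: d/d\theta[G] - f = - \frac{5}{2}, which is not 0.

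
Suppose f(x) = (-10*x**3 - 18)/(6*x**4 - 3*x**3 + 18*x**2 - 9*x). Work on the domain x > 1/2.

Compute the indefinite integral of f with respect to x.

The denominator factors as 3*x*(2*x - 1)*(x**2 + 3); partial fractions split f into directly integrable pieces: -2*(11*x - 1)/(13*(x**2 + 3)) - 154/(39*(2*x - 1)) + 2/x.
Check: d/dx[(78*log(x) - 77*log(x - 1/2) - 33*log(x**2 + 3) + 2*sqrt(3)*atan(sqrt(3)*x/3))/39] = (-10*x**3 - 18)/(6*x**4 - 3*x**3 + 18*x**2 - 9*x) = f(x).

F(x) = (78*log(x) - 77*log(x - 1/2) - 33*log(x**2 + 3) + 2*sqrt(3)*atan(sqrt(3)*x/3))/39 + C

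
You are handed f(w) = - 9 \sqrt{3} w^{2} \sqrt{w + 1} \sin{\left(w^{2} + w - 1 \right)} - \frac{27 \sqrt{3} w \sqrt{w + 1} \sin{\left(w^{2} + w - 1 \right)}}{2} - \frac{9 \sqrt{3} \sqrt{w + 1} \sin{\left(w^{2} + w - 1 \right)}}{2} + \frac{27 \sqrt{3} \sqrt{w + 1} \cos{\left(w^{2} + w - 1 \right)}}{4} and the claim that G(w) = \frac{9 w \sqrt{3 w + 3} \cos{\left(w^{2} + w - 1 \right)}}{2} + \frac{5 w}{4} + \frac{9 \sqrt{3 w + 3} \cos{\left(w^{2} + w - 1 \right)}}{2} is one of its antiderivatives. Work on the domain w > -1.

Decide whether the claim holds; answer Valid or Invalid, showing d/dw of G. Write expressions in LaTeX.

d/dw[G] = \frac{- 36 \sqrt{3} w^{3} \sin{\left(w^{2} + w - 1 \right)} - 90 \sqrt{3} w^{2} \sin{\left(w^{2} + w - 1 \right)} - 72 \sqrt{3} w \sin{\left(w^{2} + w - 1 \right)} + 27 \sqrt{3} w \cos{\left(w^{2} + w - 1 \right)} + 5 \sqrt{w + 1} - 18 \sqrt{3} \sin{\left(w^{2} + w - 1 \right)} + 27 \sqrt{3} \cos{\left(w^{2} + w - 1 \right)}}{4 \sqrt{w + 1}}
d/dw[G] - f(w) = \frac{5}{4} != 0.

Invalid: d/dw[G] - f = \frac{5}{4}, which is not 0.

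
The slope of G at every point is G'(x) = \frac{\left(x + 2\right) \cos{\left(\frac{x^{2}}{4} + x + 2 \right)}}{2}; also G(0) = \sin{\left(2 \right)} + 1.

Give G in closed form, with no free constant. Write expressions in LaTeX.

The substitution u = \frac{x^{2}}{4} + x + 2 works: G'(x) is exactly (dG/du)*(du/dx) for that inner function.
A general antiderivative is \sin{\left(\frac{x^{2}}{4} + x + 2 \right)} + C.
The condition gives C = \sin{\left(2 \right)} + 1 - (\sin{\left(2 \right)}) = 1.
So G(x) = \sin{\left(\frac{x^{2}}{4} + x + 2 \right)} + 1.
Check: d/dx[\sin{\left(\frac{x^{2}}{4} + x + 2 \right)} + 1] = \frac{x \cos{\left(\frac{x^{2}}{4} + x + 2 \right)}}{2} + \cos{\left(\frac{x^{2}}{4} + x + 2 \right)}, which equals G'(x).

G(x) = \sin{\left(\frac{x^{2}}{4} + x + 2 \right)} + 1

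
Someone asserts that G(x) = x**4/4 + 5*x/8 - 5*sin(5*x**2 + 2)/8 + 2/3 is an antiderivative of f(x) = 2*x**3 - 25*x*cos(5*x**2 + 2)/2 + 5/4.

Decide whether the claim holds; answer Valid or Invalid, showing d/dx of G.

d/dx[G] = x**3 - 25*x*cos(5*x**2 + 2)/4 + 5/8
d/dx[G] - f(x) = -x**3 + 25*x*cos(5*x**2 + 2)/4 - 5/8 != 0.

Invalid: d/dx[G] - f = -x**3 + 25*x*cos(5*x**2 + 2)/4 - 5/8, which is not 0.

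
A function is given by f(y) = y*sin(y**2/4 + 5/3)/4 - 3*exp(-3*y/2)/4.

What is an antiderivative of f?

An antiderivative is F(y) = -(exp(3*y/2)*cos(y**2/4 + 5/3) - 1)*exp(-3*y/2)/2.

Integrate term by term and add the pieces.
Check: d/dy[-(exp(3*y/2)*cos(y**2/4 + 5/3) - 1)*exp(-3*y/2)/2] = (y*exp(3*y/2)*sin(y**2/4 + 5/3) - 3)*exp(-3*y/2)/4, which equals f(y).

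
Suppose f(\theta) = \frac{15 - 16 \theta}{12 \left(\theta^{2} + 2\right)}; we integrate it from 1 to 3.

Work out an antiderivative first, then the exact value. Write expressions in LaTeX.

Whatever form F(\theta) takes, F'(\theta) = f(\theta) is non-negotiable.
F(\theta) = \frac{- 16 \log{\left(\theta^{2} + 2 \right)} + 15 \sqrt{2} \operatorname{atan}{\left(\frac{\sqrt{2} \theta}{2} \right)}}{24} is an antiderivative of f.
Check: d/d\theta[\frac{- 16 \log{\left(\theta^{2} + 2 \right)} + 15 \sqrt{2} \operatorname{atan}{\left(\frac{\sqrt{2} \theta}{2} \right)}}{24}] = \frac{15 - 16 \theta}{12 \theta^{2} + 24}, which equals f(\theta).
F(3) = - \frac{2 \log{\left(11 \right)}}{3} + \frac{5 \sqrt{2} \operatorname{atan}{\left(\frac{3 \sqrt{2}}{2} \right)}}{8}; F(1) = - \frac{2 \log{\left(3 \right)}}{3} + \frac{5 \sqrt{2} \operatorname{atan}{\left(\frac{\sqrt{2}}{2} \right)}}{8}.
Integral = F(3) - F(1) = - \frac{2 \log{\left(11 \right)}}{3} - \frac{5 \sqrt{2} \operatorname{atan}{\left(\frac{\sqrt{2}}{2} \right)}}{8} + \frac{2 \log{\left(3 \right)}}{3} + \frac{5 \sqrt{2} \operatorname{atan}{\left(\frac{3 \sqrt{2}}{2} \right)}}{8}.

Antiderivative: F(\theta) = \frac{- 16 \log{\left(\theta^{2} + 2 \right)} + 15 \sqrt{2} \operatorname{atan}{\left(\frac{\sqrt{2} \theta}{2} \right)}}{24}; value = - \frac{2 \log{\left(11 \right)}}{3} - \frac{5 \sqrt{2} \operatorname{atan}{\left(\frac{\sqrt{2}}{2} \right)}}{8} + \frac{2 \log{\left(3 \right)}}{3} + \frac{5 \sqrt{2} \operatorname{atan}{\left(\frac{3 \sqrt{2}}{2} \right)}}{8}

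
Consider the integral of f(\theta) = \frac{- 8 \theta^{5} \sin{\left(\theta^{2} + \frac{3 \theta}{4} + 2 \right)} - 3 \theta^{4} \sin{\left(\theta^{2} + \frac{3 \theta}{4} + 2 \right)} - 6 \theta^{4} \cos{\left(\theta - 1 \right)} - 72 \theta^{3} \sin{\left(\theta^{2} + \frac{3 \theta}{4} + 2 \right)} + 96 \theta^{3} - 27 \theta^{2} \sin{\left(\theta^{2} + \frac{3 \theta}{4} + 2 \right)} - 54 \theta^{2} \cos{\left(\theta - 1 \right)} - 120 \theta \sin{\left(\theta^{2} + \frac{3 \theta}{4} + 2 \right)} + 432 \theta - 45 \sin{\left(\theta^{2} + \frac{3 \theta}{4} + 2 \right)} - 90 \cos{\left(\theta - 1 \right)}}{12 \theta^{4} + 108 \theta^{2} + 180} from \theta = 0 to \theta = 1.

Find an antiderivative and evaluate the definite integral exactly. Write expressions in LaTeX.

Any candidate F(\theta) must reproduce f(\theta) exactly when differentiated.
F(\theta) = 2 \log{\left(\frac{\theta^{4}}{3} + 3 \theta^{2} + 5 \right)} - \frac{\sin{\left(\theta - 1 \right)}}{2} + \frac{\cos{\left(\theta^{2} + \frac{3 \theta}{4} + 2 \right)}}{3} is an antiderivative of f.
Check: d/d\theta[2 \log{\left(\frac{\theta^{4}}{3} + 3 \theta^{2} + 5 \right)} - \frac{\sin{\left(\theta - 1 \right)}}{2} + \frac{\cos{\left(\theta^{2} + \frac{3 \theta}{4} + 2 \right)}}{3}] = \frac{- 8 \theta^{5} \sin{\left(\theta^{2} + \frac{3 \theta}{4} + 2 \right)} - 3 \theta^{4} \sin{\left(\theta^{2} + \frac{3 \theta}{4} + 2 \right)} - 6 \theta^{4} \cos{\left(\theta - 1 \right)} - 72 \theta^{3} \sin{\left(\theta^{2} + \frac{3 \theta}{4} + 2 \right)} + 96 \theta^{3} - 27 \theta^{2} \sin{\left(\theta^{2} + \frac{3 \theta}{4} + 2 \right)} - 54 \theta^{2} \cos{\left(\theta - 1 \right)} - 120 \theta \sin{\left(\theta^{2} + \frac{3 \theta}{4} + 2 \right)} + 432 \theta - 45 \sin{\left(\theta^{2} + \frac{3 \theta}{4} + 2 \right)} - 90 \cos{\left(\theta - 1 \right)}}{12 \theta^{4} + 108 \theta^{2} + 180} = f(\theta).
F(1) = \frac{\cos{\left(\frac{15}{4} \right)}}{3} + 2 \log{\left(\frac{25}{3} \right)}; F(0) = \frac{\cos{\left(2 \right)}}{3} + \frac{\sin{\left(1 \right)}}{2} + 2 \log{\left(5 \right)}.
Integral = F(1) - F(0) = - 2 \log{\left(5 \right)} - \frac{\sin{\left(1 \right)}}{2} + \frac{\cos{\left(\frac{15}{4} \right)}}{3} - \frac{\cos{\left(2 \right)}}{3} + 2 \log{\left(\frac{25}{3} \right)}.

Antiderivative: F(\theta) = 2 \log{\left(\frac{\theta^{4}}{3} + 3 \theta^{2} + 5 \right)} - \frac{\sin{\left(\theta - 1 \right)}}{2} + \frac{\cos{\left(\theta^{2} + \frac{3 \theta}{4} + 2 \right)}}{3}; value = - 2 \log{\left(5 \right)} - \frac{\sin{\left(1 \right)}}{2} + \frac{\cos{\left(\frac{15}{4} \right)}}{3} - \frac{\cos{\left(2 \right)}}{3} + 2 \log{\left(\frac{25}{3} \right)}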